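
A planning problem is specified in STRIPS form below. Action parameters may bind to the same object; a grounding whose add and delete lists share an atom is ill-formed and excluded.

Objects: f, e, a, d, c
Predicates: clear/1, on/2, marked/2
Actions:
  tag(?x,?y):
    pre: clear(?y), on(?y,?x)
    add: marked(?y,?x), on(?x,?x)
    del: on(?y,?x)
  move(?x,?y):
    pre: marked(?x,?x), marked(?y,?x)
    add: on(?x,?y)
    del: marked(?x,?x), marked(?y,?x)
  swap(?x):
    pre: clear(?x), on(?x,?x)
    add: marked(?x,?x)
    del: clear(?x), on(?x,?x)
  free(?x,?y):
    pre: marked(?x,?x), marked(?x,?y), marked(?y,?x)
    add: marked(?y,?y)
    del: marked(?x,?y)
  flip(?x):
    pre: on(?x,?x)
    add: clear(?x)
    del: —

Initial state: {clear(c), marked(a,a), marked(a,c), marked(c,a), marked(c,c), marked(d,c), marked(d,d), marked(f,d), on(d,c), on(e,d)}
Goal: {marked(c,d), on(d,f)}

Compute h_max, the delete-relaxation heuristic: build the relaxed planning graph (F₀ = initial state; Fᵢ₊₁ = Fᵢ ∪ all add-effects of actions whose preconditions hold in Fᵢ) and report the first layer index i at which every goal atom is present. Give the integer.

F0 = init (10 atoms)
F1 = F0 ∪ {on(a,a), on(a,c), on(c,a), on(c,c), on(c,d), on(d,d), on(d,f)}  (17 atoms)
F2 = F1 ∪ {clear(a), clear(d), marked(c,d)}  (20 atoms)
goal ⊆ F2  ⇒  h_max = 2

2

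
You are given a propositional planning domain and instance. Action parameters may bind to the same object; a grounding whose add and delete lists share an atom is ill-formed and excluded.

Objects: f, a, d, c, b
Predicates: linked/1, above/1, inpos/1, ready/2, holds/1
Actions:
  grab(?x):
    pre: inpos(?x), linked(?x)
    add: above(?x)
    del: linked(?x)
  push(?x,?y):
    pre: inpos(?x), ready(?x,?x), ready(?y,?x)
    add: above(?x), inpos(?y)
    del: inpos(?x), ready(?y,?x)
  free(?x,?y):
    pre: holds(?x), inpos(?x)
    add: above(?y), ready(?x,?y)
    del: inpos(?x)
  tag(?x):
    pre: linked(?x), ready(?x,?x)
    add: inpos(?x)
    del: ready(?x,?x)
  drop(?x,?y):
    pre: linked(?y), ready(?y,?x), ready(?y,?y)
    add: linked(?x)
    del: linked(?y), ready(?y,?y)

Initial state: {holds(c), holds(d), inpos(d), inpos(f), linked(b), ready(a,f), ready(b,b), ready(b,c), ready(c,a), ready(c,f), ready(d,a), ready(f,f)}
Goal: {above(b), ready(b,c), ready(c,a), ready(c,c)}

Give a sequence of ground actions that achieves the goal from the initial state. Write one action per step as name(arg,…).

1. push(f,c)  →  {above(f), holds(c), holds(d), inpos(c), inpos(d), linked(b), ready(a,f), ready(b,b), ready(b,c), ready(c,a), ready(d,a), ready(f,f)}
2. free(d,b)  →  {above(b), above(f), holds(c), holds(d), inpos(c), linked(b), ready(a,f), ready(b,b), ready(b,c), ready(c,a), ready(d,a), ready(d,b), ready(f,f)}
3. free(c,c)  →  {above(b), above(c), above(f), holds(c), holds(d), linked(b), ready(a,f), ready(b,b), ready(b,c), ready(c,a), ready(c,c), ready(d,a), ready(d,b), ready(f,f)}

push(f,c); free(d,b); free(c,c)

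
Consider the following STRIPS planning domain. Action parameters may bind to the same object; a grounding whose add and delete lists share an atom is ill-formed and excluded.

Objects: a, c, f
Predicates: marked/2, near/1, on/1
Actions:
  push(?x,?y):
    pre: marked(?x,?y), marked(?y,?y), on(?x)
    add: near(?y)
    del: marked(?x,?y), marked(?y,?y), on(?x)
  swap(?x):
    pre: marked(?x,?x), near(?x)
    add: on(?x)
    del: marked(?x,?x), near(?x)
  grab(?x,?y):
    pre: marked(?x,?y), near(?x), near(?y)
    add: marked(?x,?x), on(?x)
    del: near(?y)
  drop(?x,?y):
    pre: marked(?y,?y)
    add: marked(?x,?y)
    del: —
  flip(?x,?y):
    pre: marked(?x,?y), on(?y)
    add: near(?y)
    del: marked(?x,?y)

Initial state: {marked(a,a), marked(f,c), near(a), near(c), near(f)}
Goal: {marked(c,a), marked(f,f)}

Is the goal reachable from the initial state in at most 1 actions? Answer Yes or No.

No

1. grab(f,c)  →  {marked(a,a), marked(f,c), marked(f,f), near(a), near(f), on(f)}
2. drop(c,a)  →  {marked(a,a), marked(c,a), marked(f,c), marked(f,f), near(a), near(f), on(f)}
optimal plan length = 2; 2 > 1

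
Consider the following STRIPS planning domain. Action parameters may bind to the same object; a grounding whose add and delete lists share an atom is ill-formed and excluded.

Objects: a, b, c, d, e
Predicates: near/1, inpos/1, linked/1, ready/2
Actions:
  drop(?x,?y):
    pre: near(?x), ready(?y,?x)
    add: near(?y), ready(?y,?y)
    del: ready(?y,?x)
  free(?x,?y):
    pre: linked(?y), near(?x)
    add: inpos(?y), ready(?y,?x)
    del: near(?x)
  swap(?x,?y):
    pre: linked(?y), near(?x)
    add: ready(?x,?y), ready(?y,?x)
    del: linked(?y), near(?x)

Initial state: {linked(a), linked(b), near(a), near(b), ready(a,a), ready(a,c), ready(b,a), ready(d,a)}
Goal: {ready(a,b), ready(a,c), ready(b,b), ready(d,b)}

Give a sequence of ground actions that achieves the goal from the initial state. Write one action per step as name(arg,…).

drop(a,b); drop(a,d); free(b,a); swap(d,b)

1. drop(a,b)  →  {linked(a), linked(b), near(a), near(b), ready(a,a), ready(a,c), ready(b,b), ready(d,a)}
2. drop(a,d)  →  {linked(a), linked(b), near(a), near(b), near(d), ready(a,a), ready(a,c), ready(b,b), ready(d,d)}
3. free(b,a)  →  {inpos(a), linked(a), linked(b), near(a), near(d), ready(a,a), ready(a,b), ready(a,c), ready(b,b), ready(d,d)}
4. swap(d,b)  →  {inpos(a), linked(a), near(a), ready(a,a), ready(a,b), ready(a,c), ready(b,b), ready(b,d), ready(d,b), ready(d,d)}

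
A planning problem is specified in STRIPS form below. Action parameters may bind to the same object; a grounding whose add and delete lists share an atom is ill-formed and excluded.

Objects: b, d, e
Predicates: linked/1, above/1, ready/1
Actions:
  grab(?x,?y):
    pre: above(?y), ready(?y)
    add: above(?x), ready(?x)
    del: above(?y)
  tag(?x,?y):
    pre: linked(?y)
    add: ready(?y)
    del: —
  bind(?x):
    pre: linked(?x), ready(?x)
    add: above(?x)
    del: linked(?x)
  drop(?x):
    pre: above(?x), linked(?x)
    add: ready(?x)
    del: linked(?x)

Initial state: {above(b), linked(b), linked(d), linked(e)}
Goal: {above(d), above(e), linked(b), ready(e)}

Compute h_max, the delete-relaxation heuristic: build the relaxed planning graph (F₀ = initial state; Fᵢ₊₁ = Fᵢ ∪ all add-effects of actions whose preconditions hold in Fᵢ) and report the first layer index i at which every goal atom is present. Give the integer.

F0 = init (4 atoms)
F1 = F0 ∪ {ready(b), ready(d), ready(e)}  (7 atoms)
F2 = F1 ∪ {above(d), above(e)}  (9 atoms)
goal ⊆ F2  ⇒  h_max = 2

2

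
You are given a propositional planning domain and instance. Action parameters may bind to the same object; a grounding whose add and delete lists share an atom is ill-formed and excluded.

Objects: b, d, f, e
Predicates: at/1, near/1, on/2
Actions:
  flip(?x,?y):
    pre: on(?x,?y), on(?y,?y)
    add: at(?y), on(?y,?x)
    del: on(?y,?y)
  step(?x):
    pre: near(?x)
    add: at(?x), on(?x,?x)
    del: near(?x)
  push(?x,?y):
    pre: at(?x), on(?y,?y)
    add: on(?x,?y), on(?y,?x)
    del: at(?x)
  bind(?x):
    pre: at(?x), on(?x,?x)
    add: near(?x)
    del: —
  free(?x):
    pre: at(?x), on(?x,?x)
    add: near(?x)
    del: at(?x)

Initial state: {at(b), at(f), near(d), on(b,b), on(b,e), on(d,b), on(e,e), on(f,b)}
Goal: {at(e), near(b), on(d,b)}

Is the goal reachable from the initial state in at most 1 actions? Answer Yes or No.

No

1. flip(b,e)  →  {at(b), at(e), at(f), near(d), on(b,b), on(b,e), on(d,b), on(e,b), on(f,b)}
2. bind(b)  →  {at(b), at(e), at(f), near(b), near(d), on(b,b), on(b,e), on(d,b), on(e,b), on(f,b)}
optimal plan length = 2; 2 > 1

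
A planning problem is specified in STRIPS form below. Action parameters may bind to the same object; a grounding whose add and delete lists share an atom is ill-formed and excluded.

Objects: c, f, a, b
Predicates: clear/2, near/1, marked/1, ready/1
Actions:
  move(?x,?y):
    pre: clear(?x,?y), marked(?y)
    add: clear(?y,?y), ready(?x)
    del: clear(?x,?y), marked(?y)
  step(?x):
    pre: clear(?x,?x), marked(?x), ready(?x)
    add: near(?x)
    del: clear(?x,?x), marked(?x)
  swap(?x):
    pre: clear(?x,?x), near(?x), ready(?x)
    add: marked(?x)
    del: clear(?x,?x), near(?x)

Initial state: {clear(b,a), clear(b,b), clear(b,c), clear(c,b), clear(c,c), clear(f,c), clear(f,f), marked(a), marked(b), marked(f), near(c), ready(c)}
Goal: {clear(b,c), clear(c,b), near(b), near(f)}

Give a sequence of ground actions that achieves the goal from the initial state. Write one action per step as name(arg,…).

move(b,a); step(b); swap(c); move(f,c); step(f)

1. move(b,a)  →  {clear(a,a), clear(b,b), clear(b,c), clear(c,b), clear(c,c), clear(f,c), clear(f,f), marked(b), marked(f), near(c), ready(b), ready(c)}
2. step(b)  →  {clear(a,a), clear(b,c), clear(c,b), clear(c,c), clear(f,c), clear(f,f), marked(f), near(b), near(c), ready(b), ready(c)}
3. swap(c)  →  {clear(a,a), clear(b,c), clear(c,b), clear(f,c), clear(f,f), marked(c), marked(f), near(b), ready(b), ready(c)}
4. move(f,c)  →  {clear(a,a), clear(b,c), clear(c,b), clear(c,c), clear(f,f), marked(f), near(b), ready(b), ready(c), ready(f)}
5. step(f)  →  {clear(a,a), clear(b,c), clear(c,b), clear(c,c), near(b), near(f), ready(b), ready(c), ready(f)}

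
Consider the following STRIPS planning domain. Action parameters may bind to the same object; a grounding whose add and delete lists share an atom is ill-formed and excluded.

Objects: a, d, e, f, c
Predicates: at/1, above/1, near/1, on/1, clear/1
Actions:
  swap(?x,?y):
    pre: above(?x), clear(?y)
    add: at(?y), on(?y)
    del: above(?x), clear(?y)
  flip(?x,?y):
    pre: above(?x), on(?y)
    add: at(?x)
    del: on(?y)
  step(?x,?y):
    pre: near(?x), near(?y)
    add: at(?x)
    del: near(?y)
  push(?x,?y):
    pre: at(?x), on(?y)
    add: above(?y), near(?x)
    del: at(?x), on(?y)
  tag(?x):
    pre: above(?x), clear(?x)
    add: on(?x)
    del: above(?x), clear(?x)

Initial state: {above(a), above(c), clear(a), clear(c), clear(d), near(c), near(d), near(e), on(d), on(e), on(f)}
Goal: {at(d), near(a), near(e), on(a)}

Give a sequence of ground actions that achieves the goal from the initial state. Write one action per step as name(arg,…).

1. swap(a,a)  →  {above(c), at(a), clear(c), clear(d), near(c), near(d), near(e), on(a), on(d), on(e), on(f)}
2. swap(c,d)  →  {at(a), at(d), clear(c), near(c), near(d), near(e), on(a), on(d), on(e), on(f)}
3. push(a,d)  →  {above(d), at(d), clear(c), near(a), near(c), near(d), near(e), on(a), on(e), on(f)}

swap(a,a); swap(c,d); push(a,d)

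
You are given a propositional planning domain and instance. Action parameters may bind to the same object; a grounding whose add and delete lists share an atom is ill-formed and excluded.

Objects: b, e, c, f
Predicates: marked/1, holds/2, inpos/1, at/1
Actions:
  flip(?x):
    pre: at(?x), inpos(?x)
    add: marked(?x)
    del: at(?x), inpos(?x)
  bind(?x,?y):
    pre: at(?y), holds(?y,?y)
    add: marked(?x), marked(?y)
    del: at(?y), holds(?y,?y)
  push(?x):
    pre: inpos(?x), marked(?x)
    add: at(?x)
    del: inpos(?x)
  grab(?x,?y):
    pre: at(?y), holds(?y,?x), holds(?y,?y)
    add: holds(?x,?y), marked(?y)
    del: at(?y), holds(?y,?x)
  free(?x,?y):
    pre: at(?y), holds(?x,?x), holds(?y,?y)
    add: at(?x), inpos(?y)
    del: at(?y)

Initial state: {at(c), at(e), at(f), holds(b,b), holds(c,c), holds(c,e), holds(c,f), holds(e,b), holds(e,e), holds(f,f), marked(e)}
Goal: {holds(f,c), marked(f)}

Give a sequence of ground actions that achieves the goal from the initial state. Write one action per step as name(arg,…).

1. bind(b,f)  →  {at(c), at(e), holds(b,b), holds(c,c), holds(c,e), holds(c,f), holds(e,b), holds(e,e), marked(b), marked(e), marked(f)}
2. grab(f,c)  →  {at(e), holds(b,b), holds(c,c), holds(c,e), holds(e,b), holds(e,e), holds(f,c), marked(b), marked(c), marked(e), marked(f)}

bind(b,f); grab(f,c)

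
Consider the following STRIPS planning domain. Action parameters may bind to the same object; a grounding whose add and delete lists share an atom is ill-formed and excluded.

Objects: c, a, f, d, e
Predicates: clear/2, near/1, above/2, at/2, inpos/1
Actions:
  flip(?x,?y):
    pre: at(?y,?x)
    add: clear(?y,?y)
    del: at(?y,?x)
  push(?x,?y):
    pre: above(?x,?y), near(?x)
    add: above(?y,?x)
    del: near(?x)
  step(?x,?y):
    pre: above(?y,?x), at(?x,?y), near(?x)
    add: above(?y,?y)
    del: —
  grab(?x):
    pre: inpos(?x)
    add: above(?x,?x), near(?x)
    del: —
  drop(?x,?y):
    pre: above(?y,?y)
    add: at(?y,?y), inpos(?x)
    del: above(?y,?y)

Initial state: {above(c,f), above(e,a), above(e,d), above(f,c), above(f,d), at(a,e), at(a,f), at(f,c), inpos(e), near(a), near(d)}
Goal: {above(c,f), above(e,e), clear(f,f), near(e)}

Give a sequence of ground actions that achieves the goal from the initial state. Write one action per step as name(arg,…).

flip(c,f); grab(e)

1. flip(c,f)  →  {above(c,f), above(e,a), above(e,d), above(f,c), above(f,d), at(a,e), at(a,f), clear(f,f), inpos(e), near(a), near(d)}
2. grab(e)  →  {above(c,f), above(e,a), above(e,d), above(e,e), above(f,c), above(f,d), at(a,e), at(a,f), clear(f,f), inpos(e), near(a), near(d), near(e)}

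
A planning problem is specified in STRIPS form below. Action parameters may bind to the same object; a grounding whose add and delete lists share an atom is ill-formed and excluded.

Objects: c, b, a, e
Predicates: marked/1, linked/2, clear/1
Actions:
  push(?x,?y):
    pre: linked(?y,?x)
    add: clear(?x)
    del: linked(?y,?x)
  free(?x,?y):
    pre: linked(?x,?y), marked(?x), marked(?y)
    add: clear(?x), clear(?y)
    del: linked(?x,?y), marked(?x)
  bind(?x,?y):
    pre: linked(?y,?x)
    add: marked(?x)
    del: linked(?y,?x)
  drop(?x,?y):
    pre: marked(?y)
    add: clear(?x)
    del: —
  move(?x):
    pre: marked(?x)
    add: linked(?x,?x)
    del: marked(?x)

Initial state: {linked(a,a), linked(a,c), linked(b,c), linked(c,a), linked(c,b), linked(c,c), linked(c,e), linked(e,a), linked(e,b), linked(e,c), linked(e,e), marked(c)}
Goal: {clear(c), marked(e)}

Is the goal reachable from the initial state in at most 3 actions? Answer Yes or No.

Yes

1. push(c,c)  →  {clear(c), linked(a,a), linked(a,c), linked(b,c), linked(c,a), linked(c,b), linked(c,e), linked(e,a), linked(e,b), linked(e,c), linked(e,e), marked(c)}
2. bind(e,c)  →  {clear(c), linked(a,a), linked(a,c), linked(b,c), linked(c,a), linked(c,b), linked(e,a), linked(e,b), linked(e,c), linked(e,e), marked(c), marked(e)}
optimal plan length = 2; 2 ≤ 3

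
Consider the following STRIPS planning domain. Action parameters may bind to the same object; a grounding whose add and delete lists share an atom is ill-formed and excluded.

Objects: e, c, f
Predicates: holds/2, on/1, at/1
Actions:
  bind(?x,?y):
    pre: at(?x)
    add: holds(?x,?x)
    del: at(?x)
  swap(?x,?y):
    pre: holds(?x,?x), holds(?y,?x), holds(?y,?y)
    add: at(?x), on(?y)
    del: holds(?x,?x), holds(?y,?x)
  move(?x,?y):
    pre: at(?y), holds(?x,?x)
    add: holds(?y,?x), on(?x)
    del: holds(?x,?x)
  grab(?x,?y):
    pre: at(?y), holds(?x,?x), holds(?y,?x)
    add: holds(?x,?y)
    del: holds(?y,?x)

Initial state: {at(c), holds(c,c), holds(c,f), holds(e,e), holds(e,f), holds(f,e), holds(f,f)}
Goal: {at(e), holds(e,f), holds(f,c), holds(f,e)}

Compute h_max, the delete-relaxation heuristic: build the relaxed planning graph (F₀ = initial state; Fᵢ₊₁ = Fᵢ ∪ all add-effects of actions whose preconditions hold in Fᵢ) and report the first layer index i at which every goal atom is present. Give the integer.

F0 = init (7 atoms)
F1 = F0 ∪ {at(e), at(f), holds(c,e), holds(f,c), on(c), on(e), on(f)}  (14 atoms)
goal ⊆ F1  ⇒  h_max = 1

1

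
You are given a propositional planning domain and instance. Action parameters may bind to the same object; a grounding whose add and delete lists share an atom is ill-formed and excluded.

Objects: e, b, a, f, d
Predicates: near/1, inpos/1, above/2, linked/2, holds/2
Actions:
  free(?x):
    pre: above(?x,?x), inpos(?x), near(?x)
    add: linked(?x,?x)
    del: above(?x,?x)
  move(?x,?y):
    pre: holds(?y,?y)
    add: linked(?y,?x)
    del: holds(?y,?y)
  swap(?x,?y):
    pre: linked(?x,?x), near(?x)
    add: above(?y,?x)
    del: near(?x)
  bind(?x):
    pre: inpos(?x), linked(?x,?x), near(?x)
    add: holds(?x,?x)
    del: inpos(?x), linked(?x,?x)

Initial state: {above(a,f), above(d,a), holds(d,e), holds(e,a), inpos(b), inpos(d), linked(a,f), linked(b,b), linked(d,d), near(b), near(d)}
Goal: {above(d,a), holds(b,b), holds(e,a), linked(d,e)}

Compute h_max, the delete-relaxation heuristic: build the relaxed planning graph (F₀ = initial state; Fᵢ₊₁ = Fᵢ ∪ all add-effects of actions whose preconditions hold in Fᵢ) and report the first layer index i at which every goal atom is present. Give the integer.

2

F0 = init (11 atoms)
F1 = F0 ∪ {above(a,b), above(a,d), above(b,b), above(b,d), above(d,b), above(d,d), above(e,b), above(e,d), above(f,b), above(f,d), holds(b,b), holds(d,d)}  (23 atoms)
F2 = F1 ∪ {linked(b,a), linked(b,d), linked(b,e), linked(b,f), linked(d,a), linked(d,b), linked(d,e), linked(d,f)}  (31 atoms)
goal ⊆ F2  ⇒  h_max = 2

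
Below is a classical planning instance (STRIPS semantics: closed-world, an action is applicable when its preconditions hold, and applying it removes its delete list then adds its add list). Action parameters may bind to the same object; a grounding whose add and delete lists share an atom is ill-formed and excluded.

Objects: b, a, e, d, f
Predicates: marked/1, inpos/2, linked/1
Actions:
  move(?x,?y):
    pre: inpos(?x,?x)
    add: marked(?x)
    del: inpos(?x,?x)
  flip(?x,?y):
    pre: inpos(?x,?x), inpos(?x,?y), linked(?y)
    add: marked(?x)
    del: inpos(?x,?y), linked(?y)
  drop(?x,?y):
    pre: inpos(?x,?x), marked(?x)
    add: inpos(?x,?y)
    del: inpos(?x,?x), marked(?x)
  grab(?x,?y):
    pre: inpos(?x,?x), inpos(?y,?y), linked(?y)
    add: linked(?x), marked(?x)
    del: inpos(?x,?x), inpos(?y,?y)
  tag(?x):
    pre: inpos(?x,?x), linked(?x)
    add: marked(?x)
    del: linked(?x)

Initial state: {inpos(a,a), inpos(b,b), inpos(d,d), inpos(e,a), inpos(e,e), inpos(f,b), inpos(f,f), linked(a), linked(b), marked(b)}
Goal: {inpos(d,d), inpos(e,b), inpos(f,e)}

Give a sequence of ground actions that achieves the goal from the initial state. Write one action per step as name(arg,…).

1. flip(e,a)  →  {inpos(a,a), inpos(b,b), inpos(d,d), inpos(e,e), inpos(f,b), inpos(f,f), linked(b), marked(b), marked(e)}
2. flip(f,b)  →  {inpos(a,a), inpos(b,b), inpos(d,d), inpos(e,e), inpos(f,f), marked(b), marked(e), marked(f)}
3. drop(e,b)  →  {inpos(a,a), inpos(b,b), inpos(d,d), inpos(e,b), inpos(f,f), marked(b), marked(f)}
4. drop(f,e)  →  {inpos(a,a), inpos(b,b), inpos(d,d), inpos(e,b), inpos(f,e), marked(b)}

flip(e,a); flip(f,b); drop(e,b); drop(f,e)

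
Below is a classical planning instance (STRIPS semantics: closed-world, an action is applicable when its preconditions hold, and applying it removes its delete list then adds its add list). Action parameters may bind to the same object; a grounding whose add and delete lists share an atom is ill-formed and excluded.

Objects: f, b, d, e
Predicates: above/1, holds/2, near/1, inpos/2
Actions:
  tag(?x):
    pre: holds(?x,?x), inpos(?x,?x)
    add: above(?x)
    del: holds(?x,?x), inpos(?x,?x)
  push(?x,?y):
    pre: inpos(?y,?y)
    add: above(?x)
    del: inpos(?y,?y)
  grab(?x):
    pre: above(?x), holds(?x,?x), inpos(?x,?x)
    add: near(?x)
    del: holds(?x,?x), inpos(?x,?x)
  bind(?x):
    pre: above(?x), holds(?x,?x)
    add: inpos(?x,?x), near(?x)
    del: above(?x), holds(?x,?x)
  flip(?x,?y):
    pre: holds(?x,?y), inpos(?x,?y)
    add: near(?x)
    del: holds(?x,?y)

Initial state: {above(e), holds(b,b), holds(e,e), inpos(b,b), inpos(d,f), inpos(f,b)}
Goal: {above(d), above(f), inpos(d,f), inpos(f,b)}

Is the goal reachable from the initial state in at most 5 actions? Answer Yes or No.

1. push(f,b)  →  {above(e), above(f), holds(b,b), holds(e,e), inpos(d,f), inpos(f,b)}
2. bind(e)  →  {above(f), holds(b,b), inpos(d,f), inpos(e,e), inpos(f,b), near(e)}
3. push(d,e)  →  {above(d), above(f), holds(b,b), inpos(d,f), inpos(f,b), near(e)}
optimal plan length = 3; 3 ≤ 5

Yes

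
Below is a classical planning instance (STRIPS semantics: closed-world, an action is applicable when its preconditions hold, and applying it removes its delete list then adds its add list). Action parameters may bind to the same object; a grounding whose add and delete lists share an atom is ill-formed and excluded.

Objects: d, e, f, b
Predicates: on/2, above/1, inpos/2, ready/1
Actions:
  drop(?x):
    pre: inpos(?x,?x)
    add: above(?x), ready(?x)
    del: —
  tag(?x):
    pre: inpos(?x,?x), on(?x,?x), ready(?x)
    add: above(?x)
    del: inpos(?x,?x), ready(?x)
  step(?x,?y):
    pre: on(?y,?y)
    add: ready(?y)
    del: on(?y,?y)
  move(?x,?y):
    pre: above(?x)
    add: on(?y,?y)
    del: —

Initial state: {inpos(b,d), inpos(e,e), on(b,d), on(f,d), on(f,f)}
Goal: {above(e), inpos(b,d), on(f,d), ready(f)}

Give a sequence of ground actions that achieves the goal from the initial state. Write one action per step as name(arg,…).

1. drop(e)  →  {above(e), inpos(b,d), inpos(e,e), on(b,d), on(f,d), on(f,f), ready(e)}
2. step(d,f)  →  {above(e), inpos(b,d), inpos(e,e), on(b,d), on(f,d), ready(e), ready(f)}

drop(e); step(d,f)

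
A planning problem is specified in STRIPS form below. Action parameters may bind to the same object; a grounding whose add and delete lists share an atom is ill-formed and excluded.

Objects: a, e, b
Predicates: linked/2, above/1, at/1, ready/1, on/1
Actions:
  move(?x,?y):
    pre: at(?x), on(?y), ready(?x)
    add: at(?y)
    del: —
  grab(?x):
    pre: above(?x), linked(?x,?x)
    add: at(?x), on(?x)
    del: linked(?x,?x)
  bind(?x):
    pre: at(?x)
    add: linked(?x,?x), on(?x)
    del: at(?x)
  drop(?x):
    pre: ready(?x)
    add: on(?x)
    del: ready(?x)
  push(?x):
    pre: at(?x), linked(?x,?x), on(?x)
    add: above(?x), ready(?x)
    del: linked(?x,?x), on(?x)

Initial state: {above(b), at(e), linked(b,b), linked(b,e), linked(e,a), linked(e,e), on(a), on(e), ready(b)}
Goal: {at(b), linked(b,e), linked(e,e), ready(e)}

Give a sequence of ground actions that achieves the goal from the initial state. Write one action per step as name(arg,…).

grab(b); push(e); bind(e)

1. grab(b)  →  {above(b), at(b), at(e), linked(b,e), linked(e,a), linked(e,e), on(a), on(b), on(e), ready(b)}
2. push(e)  →  {above(b), above(e), at(b), at(e), linked(b,e), linked(e,a), on(a), on(b), ready(b), ready(e)}
3. bind(e)  →  {above(b), above(e), at(b), linked(b,e), linked(e,a), linked(e,e), on(a), on(b), on(e), ready(b), ready(e)}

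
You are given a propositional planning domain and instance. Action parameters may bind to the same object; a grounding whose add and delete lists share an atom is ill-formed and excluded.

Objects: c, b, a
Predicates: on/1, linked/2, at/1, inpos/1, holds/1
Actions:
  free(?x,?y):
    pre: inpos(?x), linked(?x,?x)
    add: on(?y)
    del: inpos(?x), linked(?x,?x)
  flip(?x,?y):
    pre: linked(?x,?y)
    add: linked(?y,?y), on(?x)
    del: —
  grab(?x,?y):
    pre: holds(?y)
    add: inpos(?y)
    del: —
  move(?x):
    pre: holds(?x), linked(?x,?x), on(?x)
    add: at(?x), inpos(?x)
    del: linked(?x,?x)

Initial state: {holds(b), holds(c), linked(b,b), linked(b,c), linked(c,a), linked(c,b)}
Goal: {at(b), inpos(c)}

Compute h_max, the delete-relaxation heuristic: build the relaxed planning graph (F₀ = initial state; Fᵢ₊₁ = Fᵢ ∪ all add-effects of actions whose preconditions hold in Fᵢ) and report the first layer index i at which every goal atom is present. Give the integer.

F0 = init (6 atoms)
F1 = F0 ∪ {inpos(b), inpos(c), linked(a,a), linked(c,c), on(b), on(c)}  (12 atoms)
F2 = F1 ∪ {at(b), at(c), on(a)}  (15 atoms)
goal ⊆ F2  ⇒  h_max = 2

2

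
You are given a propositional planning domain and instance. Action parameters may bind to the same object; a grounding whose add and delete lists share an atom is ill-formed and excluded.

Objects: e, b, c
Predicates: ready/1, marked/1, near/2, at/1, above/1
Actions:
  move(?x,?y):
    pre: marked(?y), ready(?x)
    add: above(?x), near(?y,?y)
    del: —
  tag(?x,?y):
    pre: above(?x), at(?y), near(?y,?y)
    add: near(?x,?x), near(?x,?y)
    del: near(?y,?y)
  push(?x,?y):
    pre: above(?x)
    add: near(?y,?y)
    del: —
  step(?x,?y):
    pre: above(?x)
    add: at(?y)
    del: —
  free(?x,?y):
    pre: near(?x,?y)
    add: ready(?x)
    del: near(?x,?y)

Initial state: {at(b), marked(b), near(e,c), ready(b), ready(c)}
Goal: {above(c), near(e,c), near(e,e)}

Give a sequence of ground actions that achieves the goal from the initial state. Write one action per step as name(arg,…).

1. move(c,b)  →  {above(c), at(b), marked(b), near(b,b), near(e,c), ready(b), ready(c)}
2. push(c,e)  →  {above(c), at(b), marked(b), near(b,b), near(e,c), near(e,e), ready(b), ready(c)}

move(c,b); push(c,e)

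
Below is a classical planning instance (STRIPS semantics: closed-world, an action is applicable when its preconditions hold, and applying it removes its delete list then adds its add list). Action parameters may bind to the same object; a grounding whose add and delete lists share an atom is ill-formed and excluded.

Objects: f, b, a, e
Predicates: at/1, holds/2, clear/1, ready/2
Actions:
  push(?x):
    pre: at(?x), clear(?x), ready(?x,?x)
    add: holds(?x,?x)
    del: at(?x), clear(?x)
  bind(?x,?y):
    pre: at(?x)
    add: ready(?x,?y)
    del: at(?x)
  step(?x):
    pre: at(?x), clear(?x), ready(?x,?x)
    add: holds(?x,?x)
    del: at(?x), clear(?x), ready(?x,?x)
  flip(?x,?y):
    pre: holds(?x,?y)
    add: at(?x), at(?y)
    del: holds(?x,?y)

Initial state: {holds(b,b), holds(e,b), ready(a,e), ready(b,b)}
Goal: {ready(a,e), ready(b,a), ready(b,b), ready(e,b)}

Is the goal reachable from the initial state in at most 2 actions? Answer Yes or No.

No

1. flip(e,b)  →  {at(b), at(e), holds(b,b), ready(a,e), ready(b,b)}
2. bind(b,a)  →  {at(e), holds(b,b), ready(a,e), ready(b,a), ready(b,b)}
3. bind(e,b)  →  {holds(b,b), ready(a,e), ready(b,a), ready(b,b), ready(e,b)}
optimal plan length = 3; 3 > 2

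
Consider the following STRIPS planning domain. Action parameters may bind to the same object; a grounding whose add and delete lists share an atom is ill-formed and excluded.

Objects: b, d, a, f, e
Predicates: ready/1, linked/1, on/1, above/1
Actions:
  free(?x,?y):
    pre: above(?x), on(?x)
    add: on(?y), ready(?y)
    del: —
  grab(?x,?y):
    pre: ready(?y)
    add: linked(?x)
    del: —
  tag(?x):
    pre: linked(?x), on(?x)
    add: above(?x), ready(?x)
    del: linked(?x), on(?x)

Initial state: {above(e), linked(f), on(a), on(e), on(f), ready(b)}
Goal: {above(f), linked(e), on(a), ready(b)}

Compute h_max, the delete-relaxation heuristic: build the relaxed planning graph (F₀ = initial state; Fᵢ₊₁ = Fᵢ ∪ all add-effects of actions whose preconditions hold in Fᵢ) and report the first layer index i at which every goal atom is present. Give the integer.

1

F0 = init (6 atoms)
F1 = F0 ∪ {above(f), linked(a), linked(b), linked(d), linked(e), on(b), on(d), ready(a), ready(d), ready(e), ready(f)}  (17 atoms)
goal ⊆ F1  ⇒  h_max = 1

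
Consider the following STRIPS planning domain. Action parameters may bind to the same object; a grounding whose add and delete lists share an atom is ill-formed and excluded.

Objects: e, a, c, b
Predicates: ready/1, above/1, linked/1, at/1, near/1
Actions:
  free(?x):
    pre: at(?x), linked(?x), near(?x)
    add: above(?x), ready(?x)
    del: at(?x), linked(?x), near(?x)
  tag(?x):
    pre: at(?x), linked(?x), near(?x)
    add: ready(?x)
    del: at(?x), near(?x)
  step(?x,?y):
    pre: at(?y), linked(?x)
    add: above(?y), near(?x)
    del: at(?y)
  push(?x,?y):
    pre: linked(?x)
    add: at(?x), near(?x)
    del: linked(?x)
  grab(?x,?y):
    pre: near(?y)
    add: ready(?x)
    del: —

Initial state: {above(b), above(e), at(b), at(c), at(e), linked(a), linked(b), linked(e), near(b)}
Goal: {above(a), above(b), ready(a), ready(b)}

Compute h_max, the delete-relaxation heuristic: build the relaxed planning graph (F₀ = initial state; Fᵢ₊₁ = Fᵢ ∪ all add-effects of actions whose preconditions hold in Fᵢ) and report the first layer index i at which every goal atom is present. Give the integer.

2

F0 = init (9 atoms)
F1 = F0 ∪ {above(c), at(a), near(a), near(e), ready(a), ready(b), ready(c), ready(e)}  (17 atoms)
F2 = F1 ∪ {above(a)}  (18 atoms)
goal ⊆ F2  ⇒  h_max = 2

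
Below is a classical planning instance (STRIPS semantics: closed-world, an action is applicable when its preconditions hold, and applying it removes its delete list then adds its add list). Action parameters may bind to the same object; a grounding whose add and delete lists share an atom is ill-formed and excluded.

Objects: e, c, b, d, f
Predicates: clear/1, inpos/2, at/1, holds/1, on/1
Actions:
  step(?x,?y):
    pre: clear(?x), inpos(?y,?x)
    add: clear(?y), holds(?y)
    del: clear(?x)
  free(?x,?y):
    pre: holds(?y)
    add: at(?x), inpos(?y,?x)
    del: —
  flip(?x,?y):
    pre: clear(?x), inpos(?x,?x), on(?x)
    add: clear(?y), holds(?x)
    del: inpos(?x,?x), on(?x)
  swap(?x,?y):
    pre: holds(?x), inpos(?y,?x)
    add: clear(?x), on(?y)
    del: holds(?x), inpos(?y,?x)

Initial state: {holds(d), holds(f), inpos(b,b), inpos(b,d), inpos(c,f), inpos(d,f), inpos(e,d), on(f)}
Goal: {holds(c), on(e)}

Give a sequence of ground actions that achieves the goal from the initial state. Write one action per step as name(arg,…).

swap(d,e); swap(f,d); step(f,c)

1. swap(d,e)  →  {clear(d), holds(f), inpos(b,b), inpos(b,d), inpos(c,f), inpos(d,f), on(e), on(f)}
2. swap(f,d)  →  {clear(d), clear(f), inpos(b,b), inpos(b,d), inpos(c,f), on(d), on(e), on(f)}
3. step(f,c)  →  {clear(c), clear(d), holds(c), inpos(b,b), inpos(b,d), inpos(c,f), on(d), on(e), on(f)}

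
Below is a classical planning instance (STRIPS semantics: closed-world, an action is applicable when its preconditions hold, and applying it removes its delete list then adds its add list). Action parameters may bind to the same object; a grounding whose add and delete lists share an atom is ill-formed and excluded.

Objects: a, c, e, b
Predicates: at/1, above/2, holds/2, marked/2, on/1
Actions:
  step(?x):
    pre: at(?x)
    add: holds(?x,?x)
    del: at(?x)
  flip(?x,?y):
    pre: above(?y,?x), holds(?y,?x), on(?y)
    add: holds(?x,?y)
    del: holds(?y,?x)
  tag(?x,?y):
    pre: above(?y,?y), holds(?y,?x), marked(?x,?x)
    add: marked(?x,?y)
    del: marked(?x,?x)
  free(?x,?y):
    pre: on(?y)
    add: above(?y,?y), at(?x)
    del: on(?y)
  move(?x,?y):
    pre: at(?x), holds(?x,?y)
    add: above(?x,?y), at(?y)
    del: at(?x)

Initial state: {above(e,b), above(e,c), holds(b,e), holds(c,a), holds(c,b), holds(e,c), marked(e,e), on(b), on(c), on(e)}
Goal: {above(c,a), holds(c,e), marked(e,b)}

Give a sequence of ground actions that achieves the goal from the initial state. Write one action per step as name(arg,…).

flip(c,e); free(c,b); tag(e,b); move(c,a)

1. flip(c,e)  →  {above(e,b), above(e,c), holds(b,e), holds(c,a), holds(c,b), holds(c,e), marked(e,e), on(b), on(c), on(e)}
2. free(c,b)  →  {above(b,b), above(e,b), above(e,c), at(c), holds(b,e), holds(c,a), holds(c,b), holds(c,e), marked(e,e), on(c), on(e)}
3. tag(e,b)  →  {above(b,b), above(e,b), above(e,c), at(c), holds(b,e), holds(c,a), holds(c,b), holds(c,e), marked(e,b), on(c), on(e)}
4. move(c,a)  →  {above(b,b), above(c,a), above(e,b), above(e,c), at(a), holds(b,e), holds(c,a), holds(c,b), holds(c,e), marked(e,b), on(c), on(e)}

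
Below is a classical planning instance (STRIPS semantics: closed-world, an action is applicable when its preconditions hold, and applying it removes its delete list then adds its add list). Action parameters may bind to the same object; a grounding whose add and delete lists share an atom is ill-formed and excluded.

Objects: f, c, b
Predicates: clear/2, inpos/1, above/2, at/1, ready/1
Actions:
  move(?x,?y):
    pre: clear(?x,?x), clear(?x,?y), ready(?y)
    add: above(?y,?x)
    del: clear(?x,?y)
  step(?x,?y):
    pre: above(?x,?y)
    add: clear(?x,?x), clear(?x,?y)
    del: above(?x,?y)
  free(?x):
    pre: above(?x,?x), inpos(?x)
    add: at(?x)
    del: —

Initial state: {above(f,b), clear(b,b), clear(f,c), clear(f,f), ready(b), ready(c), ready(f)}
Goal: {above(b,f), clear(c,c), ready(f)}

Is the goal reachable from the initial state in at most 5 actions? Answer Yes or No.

1. move(f,c)  →  {above(c,f), above(f,b), clear(b,b), clear(f,f), ready(b), ready(c), ready(f)}
2. step(f,b)  →  {above(c,f), clear(b,b), clear(f,b), clear(f,f), ready(b), ready(c), ready(f)}
3. move(f,b)  →  {above(b,f), above(c,f), clear(b,b), clear(f,f), ready(b), ready(c), ready(f)}
4. step(c,f)  →  {above(b,f), clear(b,b), clear(c,c), clear(c,f), clear(f,f), ready(b), ready(c), ready(f)}
optimal plan length = 4; 4 ≤ 5

Yes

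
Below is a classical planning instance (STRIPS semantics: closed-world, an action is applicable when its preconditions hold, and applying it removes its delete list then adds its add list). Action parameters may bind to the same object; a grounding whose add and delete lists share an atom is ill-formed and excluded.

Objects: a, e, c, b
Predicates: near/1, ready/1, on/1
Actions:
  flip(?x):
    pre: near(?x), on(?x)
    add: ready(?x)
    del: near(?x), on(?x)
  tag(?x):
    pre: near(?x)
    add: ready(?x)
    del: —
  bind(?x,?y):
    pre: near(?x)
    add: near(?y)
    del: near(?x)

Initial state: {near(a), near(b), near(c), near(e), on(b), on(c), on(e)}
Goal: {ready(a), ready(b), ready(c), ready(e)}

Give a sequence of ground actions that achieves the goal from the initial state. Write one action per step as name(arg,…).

flip(e); flip(c); flip(b); tag(a)

1. flip(e)  →  {near(a), near(b), near(c), on(b), on(c), ready(e)}
2. flip(c)  →  {near(a), near(b), on(b), ready(c), ready(e)}
3. flip(b)  →  {near(a), ready(b), ready(c), ready(e)}
4. tag(a)  →  {near(a), ready(a), ready(b), ready(c), ready(e)}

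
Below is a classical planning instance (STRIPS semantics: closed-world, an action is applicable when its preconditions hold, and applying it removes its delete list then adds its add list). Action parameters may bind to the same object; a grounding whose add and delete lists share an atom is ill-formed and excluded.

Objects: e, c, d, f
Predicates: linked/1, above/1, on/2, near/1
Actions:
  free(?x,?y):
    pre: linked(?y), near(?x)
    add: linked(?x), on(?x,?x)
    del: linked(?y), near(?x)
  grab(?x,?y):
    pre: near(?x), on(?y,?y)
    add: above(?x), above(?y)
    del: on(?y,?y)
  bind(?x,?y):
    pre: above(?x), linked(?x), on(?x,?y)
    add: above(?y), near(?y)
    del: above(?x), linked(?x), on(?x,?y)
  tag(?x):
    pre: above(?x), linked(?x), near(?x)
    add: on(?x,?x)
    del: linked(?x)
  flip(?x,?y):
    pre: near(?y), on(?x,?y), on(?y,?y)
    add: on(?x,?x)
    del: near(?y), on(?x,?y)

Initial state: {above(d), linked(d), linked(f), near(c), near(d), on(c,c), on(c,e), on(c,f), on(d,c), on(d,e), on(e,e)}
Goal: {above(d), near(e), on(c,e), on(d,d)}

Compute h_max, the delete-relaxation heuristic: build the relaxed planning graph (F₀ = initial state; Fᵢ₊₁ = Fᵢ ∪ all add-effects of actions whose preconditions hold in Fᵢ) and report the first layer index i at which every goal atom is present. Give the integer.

F0 = init (11 atoms)
F1 = F0 ∪ {above(c), above(e), linked(c), near(e), on(d,d)}  (16 atoms)
goal ⊆ F1  ⇒  h_max = 1

1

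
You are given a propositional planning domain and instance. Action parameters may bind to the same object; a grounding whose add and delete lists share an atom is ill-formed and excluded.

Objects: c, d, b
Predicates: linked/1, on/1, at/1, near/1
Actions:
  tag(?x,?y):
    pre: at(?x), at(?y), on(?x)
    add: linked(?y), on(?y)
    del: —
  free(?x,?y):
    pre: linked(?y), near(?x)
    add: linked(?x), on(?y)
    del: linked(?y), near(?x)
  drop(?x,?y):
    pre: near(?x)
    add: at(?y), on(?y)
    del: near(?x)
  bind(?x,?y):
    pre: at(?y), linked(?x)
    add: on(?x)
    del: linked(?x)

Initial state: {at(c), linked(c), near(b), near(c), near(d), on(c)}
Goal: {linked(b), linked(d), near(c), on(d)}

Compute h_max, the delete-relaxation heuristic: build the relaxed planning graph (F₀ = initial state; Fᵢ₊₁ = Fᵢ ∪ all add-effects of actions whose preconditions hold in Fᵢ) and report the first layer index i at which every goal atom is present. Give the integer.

F0 = init (6 atoms)
F1 = F0 ∪ {at(b), at(d), linked(b), linked(d), on(b), on(d)}  (12 atoms)
goal ⊆ F1  ⇒  h_max = 1

1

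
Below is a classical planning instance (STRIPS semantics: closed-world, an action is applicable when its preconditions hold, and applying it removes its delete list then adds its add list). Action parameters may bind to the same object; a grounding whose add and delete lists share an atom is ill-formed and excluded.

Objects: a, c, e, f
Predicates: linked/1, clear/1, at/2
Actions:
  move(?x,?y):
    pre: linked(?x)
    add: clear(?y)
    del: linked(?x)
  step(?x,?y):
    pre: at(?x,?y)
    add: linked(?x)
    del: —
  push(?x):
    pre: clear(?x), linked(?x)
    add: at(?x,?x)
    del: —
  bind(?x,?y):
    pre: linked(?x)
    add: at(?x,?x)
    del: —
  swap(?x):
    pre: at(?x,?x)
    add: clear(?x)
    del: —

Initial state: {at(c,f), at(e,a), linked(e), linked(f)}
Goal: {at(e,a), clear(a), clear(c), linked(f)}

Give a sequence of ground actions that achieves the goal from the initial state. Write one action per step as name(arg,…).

1. move(e,a)  →  {at(c,f), at(e,a), clear(a), linked(f)}
2. step(c,f)  →  {at(c,f), at(e,a), clear(a), linked(c), linked(f)}
3. move(c,c)  →  {at(c,f), at(e,a), clear(a), clear(c), linked(f)}

move(e,a); step(c,f); move(c,c)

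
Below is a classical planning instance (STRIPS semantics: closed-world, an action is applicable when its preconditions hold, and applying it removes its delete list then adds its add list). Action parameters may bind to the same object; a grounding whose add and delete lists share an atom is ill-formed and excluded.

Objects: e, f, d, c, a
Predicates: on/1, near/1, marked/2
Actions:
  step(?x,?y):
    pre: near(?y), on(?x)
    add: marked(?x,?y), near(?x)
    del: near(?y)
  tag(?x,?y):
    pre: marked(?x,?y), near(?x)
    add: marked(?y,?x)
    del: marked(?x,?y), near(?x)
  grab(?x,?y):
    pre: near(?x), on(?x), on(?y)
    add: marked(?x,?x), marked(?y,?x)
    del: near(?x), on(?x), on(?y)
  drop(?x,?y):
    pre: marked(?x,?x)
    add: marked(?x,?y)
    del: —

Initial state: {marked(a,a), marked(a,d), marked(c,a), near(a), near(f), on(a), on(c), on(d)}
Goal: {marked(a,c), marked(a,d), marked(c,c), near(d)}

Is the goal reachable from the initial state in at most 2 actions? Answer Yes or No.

No

1. step(d,f)  →  {marked(a,a), marked(a,d), marked(c,a), marked(d,f), near(a), near(d), on(a), on(c), on(d)}
2. step(c,a)  →  {marked(a,a), marked(a,d), marked(c,a), marked(d,f), near(c), near(d), on(a), on(c), on(d)}
3. grab(c,a)  →  {marked(a,a), marked(a,c), marked(a,d), marked(c,a), marked(c,c), marked(d,f), near(d), on(d)}
optimal plan length = 3; 3 > 2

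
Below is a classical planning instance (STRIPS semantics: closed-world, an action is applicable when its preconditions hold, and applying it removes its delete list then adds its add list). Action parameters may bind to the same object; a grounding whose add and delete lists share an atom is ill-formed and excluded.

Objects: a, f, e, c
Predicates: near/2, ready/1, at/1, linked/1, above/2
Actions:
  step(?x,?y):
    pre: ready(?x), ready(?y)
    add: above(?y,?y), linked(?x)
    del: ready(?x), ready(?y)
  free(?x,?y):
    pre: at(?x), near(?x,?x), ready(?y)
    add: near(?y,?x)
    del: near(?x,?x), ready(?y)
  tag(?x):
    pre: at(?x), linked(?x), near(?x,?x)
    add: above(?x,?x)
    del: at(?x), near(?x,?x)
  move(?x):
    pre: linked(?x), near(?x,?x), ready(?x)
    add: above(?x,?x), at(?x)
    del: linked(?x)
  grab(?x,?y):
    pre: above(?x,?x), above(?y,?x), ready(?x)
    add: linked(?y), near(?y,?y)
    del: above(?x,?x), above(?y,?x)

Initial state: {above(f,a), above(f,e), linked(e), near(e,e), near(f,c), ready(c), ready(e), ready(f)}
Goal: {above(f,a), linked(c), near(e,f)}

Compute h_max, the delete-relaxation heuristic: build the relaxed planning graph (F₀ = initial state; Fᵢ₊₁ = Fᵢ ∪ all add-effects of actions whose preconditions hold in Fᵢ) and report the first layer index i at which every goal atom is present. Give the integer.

F0 = init (8 atoms)
F1 = F0 ∪ {above(c,c), above(e,e), above(f,f), at(e), linked(c), linked(f)}  (14 atoms)
F2 = F1 ∪ {near(c,c), near(c,e), near(f,e), near(f,f)}  (18 atoms)
F3 = F2 ∪ {at(c), at(f)}  (20 atoms)
F4 = F3 ∪ {near(c,f), near(e,c), near(e,f)}  (23 atoms)
goal ⊆ F4  ⇒  h_max = 4

4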